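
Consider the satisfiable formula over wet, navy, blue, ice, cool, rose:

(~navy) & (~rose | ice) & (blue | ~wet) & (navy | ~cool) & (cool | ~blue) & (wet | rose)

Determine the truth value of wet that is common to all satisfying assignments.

False

Suppose wet = 1.
The clause (~navy) is unit, so navy = 0.
The clause (blue) is unit, so blue = 1.
The clause (~cool) is unit, so cool = 0.
Now (cool) is unsatisfied and unit — conflict.
So every satisfying assignment has wet = False.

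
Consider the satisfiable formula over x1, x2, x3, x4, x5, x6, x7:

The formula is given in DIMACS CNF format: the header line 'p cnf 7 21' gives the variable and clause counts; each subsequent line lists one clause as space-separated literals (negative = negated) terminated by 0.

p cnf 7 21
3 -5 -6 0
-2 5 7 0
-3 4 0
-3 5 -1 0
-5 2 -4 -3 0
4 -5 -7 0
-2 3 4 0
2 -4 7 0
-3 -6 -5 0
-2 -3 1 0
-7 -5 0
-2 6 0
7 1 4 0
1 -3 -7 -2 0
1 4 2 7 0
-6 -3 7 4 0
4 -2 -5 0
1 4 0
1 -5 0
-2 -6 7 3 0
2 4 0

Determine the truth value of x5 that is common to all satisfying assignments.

False

Suppose x5 = True.
(¬x7) alone gives x7 = False.
(x1) alone gives x1 = True.
Branch on x3: set x3 = True.
(x4) alone gives x4 = True.
(x2) alone gives x2 = True.
(¬x6) alone gives x6 = False.
Now (x6) is unsatisfied and unit — conflict.
Undo x3 and try x3 = False.
(¬x6) alone gives x6 = False.
(¬x2) alone gives x2 = False.
(¬x4) alone gives x4 = False.
Now (x4) is unsatisfied and unit — conflict.
Either choice for x3 ends in contradiction.
So every satisfying assignment has x5 = False.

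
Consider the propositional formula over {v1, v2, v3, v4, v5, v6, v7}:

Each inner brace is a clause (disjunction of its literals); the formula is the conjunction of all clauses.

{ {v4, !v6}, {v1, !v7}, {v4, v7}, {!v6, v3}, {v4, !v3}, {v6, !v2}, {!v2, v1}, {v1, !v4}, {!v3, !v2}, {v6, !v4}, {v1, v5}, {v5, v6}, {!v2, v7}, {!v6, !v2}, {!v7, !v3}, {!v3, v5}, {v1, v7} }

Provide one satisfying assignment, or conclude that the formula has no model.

v1 ↦ true; v2 ↦ false; v3 ↦ true; v4 ↦ true; v5 ↦ true; v6 ↦ true; v7 ↦ false

Suppose v4 = true.
From the singleton clause (v1), v1 = true.
From the singleton clause (v6), v6 = true.
From the singleton clause (v3), v3 = true.
From the singleton clause (!v2), v2 = false.
From the singleton clause (!v7), v7 = false.
From the singleton clause (v5), v5 = true.
All clauses are satisfied.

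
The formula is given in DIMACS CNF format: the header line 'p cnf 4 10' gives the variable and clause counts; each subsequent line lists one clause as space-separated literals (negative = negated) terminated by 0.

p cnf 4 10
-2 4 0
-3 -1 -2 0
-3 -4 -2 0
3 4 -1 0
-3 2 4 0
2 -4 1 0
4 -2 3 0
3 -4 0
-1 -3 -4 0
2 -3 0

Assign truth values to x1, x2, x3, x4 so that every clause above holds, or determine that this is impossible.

x1: False, x2: False, x3: False, x4: False

Try x2 = False.
From the singleton clause (¬x3), x3 = False.
From the singleton clause (¬x4), x4 = False.
From the singleton clause (¬x1), x1 = False.
This assignment satisfies each clause.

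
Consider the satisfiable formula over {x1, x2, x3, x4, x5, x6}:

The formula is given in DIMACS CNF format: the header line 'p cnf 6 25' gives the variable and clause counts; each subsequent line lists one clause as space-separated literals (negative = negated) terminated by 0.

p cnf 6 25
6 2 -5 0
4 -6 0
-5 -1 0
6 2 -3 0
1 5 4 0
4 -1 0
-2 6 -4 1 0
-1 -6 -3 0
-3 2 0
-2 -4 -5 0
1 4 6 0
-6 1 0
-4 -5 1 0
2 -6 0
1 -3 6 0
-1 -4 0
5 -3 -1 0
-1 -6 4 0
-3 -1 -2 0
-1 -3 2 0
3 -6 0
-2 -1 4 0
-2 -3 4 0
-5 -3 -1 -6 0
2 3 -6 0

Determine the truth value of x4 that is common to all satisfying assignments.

Suppose x4 = False.
From the singleton clause (¬x6), x6 = False.
From the singleton clause (¬x1), x1 = False.
Now (x1) is unsatisfied and unit — conflict.
So every satisfying assignment has x4 = True.

True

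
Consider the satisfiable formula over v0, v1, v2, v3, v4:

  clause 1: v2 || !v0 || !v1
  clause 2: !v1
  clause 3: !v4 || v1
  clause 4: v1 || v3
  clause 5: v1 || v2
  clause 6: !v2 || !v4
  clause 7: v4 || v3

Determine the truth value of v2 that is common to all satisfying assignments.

True

Suppose v2 = false.
Unit clause (!v1) forces v1 = false.
Now (v1) is unsatisfied and unit — conflict.
So every satisfying assignment has v2 = True.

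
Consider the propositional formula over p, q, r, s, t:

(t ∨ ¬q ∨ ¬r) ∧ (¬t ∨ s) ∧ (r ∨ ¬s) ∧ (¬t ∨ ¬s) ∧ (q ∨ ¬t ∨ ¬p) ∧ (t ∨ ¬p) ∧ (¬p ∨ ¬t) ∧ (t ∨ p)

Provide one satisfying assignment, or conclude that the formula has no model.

Case t = False:
Unit clause (¬p) forces p = False.
That conflicts with the unit clause (p).
So t must be the other value — set t = True.
Unit clause (s) forces s = True.
That conflicts with the unit clause (¬s).
Either choice for t ends in contradiction.

UNSATISFIABLE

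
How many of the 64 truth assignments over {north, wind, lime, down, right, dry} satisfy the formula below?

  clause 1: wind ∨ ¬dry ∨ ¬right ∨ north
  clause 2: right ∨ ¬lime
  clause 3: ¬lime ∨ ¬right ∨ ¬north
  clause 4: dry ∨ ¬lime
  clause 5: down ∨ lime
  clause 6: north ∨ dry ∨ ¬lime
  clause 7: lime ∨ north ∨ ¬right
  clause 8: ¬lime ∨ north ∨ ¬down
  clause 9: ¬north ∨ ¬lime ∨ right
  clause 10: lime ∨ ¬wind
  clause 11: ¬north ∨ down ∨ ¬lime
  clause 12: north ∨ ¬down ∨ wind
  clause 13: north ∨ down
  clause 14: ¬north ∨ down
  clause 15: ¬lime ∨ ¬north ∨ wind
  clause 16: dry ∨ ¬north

There are 2^6 = 64 truth assignments over (north, wind, lime, down, right, dry).
Split on lime. With lime = True, the clauses containing lime are satisfied and ¬lime drops from the rest; 0 of the 2^5 = 32 assignments to the other variables satisfy what remains.
With lime = False, by the same count on the reduced clause set, 2 assignments work.
(One model: north=T, wind=F, lime=F, down=T, right=F, dry=T.)
Total: 0 + 2 = 2.

2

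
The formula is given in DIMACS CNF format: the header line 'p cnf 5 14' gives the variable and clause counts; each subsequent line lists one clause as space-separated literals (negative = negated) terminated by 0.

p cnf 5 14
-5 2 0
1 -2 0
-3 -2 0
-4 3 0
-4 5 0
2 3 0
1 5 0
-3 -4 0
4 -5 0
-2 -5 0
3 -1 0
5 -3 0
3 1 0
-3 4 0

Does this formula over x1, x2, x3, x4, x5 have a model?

Suppose x5 = False.
From the singleton clause (¬x4), x4 = False.
From the singleton clause (x1), x1 = True.
From the singleton clause (x3), x3 = True.
That conflicts with the unit clause (¬x3).
That branch fails; take x5 = True instead.
From the singleton clause (x2), x2 = True.
That conflicts with the unit clause (¬x2).
Both values of x5 lead to a conflict.
No assignment satisfies every clause.

Unsatisfiable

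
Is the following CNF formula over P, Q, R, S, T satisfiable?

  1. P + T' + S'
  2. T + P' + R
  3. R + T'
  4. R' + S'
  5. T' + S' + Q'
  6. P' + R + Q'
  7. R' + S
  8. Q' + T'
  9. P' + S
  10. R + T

Suppose R = 1.
From the singleton clause (S'), S = 0.
Now (S) is unsatisfied and unit — conflict.
Undo R and try R = 0.
From the singleton clause (T'), T = 0.
Now (T) is unsatisfied and unit — conflict.
Neither R = 1 nor R = 0 works.
No assignment satisfies every clause.

No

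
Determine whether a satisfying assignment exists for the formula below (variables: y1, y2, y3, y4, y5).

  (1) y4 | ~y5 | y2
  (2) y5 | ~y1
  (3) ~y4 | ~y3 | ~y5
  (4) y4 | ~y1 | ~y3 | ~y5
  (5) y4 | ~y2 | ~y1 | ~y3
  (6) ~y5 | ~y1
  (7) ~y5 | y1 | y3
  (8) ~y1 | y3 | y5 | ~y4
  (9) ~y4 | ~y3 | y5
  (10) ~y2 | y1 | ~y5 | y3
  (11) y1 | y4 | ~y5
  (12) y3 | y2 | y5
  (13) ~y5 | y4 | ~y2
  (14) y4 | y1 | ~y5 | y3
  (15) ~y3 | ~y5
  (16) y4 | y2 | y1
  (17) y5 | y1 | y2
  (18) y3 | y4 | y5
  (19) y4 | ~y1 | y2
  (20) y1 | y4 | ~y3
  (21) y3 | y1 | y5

Suppose y5 = 1.
From the singleton clause (~y1), y1 = 0.
From the singleton clause (y3), y3 = 1.
That conflicts with the unit clause (~y3).
Undo y5 and try y5 = 0.
From the singleton clause (~y1), y1 = 0.
From the singleton clause (y2), y2 = 1.
From the singleton clause (y3), y3 = 1.
From the singleton clause (~y4), y4 = 0.
That conflicts with the unit clause (y4).
Both values of y5 lead to a conflict.
No assignment satisfies every clause.

No, unsatisfiable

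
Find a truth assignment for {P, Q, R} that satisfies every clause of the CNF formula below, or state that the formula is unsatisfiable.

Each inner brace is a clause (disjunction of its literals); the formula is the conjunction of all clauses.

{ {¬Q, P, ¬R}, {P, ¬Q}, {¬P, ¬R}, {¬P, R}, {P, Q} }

UNSATISFIABLE

Try P = True.
From the singleton clause (¬R), R = False.
But (R) is also a unit clause — contradiction.
So P must be the other value — set P = False.
From the singleton clause (¬Q), Q = False.
But (Q) is also a unit clause — contradiction.
Both values of P lead to a conflict.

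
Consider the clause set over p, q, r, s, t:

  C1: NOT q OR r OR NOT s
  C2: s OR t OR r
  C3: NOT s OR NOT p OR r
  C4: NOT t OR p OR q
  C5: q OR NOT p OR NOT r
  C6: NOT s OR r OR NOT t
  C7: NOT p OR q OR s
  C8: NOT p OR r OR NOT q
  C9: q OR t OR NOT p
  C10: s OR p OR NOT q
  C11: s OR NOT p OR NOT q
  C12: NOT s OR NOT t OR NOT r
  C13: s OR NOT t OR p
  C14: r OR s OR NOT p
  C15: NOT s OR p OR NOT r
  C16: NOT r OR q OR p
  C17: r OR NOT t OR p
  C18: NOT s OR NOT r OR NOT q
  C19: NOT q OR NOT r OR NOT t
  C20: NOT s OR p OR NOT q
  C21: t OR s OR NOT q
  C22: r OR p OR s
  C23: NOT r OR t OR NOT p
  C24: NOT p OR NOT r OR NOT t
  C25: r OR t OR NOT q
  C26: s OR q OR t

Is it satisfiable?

Case q = false:
Case t = false:
From the singleton clause (NOT p), p = false.
From the singleton clause (NOT r), r = false.
From the singleton clause (s), s = true.
This assignment satisfies each clause.
A satisfying assignment: p ↦ false,  q ↦ false,  r ↦ false,  s ↦ true,  t ↦ false.

Yes, satisfiable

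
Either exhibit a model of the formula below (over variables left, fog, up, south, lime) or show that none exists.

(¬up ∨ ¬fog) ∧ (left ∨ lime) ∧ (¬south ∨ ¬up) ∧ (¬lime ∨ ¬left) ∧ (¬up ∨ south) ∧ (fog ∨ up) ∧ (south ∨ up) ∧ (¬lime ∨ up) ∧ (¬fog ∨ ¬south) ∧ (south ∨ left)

Case up = False:
From the singleton clause (fog), fog = True.
From the singleton clause (south), south = True.
Now (¬south) is unsatisfied and unit — conflict.
Undo up and try up = True.
From the singleton clause (¬fog), fog = False.
From the singleton clause (¬south), south = False.
Now (south) is unsatisfied and unit — conflict.
Either choice for up ends in contradiction.

UNSATISFIABLE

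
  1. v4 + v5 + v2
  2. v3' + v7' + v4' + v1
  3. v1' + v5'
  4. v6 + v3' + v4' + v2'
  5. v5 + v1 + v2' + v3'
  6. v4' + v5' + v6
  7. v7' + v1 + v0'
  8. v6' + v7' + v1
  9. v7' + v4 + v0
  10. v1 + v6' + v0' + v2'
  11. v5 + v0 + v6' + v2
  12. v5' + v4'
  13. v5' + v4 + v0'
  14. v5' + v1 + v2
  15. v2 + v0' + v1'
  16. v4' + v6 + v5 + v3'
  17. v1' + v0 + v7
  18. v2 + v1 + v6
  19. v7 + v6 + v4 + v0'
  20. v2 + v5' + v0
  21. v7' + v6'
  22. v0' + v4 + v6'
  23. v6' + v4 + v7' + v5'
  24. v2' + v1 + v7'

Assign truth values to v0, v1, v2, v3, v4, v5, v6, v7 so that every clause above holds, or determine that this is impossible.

v0=1, v1=1, v2=1, v3=0, v4=0, v5=0, v6=0, v7=1

Case v1 = 1:
From the singleton clause (v5'), v5 = 0.
Case v4 = 0:
From the singleton clause (v2), v2 = 1.
Case v7 = 1:
From the singleton clause (v0), v0 = 1.
From the singleton clause (v6'), v6 = 0.
No clause remains; v3 is free.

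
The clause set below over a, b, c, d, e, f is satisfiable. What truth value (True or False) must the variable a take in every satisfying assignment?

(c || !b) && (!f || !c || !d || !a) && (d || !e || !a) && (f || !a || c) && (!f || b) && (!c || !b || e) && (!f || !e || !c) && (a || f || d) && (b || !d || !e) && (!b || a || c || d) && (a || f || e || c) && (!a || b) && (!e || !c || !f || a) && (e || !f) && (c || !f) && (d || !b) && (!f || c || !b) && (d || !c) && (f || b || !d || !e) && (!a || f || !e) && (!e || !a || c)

Suppose a = true.
(b) alone gives b = true.
(c) alone gives c = true.
(e) alone gives e = true.
(d) alone gives d = true.
(!f) alone gives f = false.
But (f) is also a unit clause — contradiction.
So every satisfying assignment has a = False.

False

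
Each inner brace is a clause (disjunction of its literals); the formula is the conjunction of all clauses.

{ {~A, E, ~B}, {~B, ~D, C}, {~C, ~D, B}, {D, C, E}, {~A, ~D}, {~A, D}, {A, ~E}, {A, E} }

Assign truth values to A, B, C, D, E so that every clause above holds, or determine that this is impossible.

Suppose A = 0.
(~E) alone gives E = 0.
That conflicts with the unit clause (E).
Undo A and try A = 1.
(~D) alone gives D = 0.
That conflicts with the unit clause (D).
Either choice for A ends in contradiction.

UNSATISFIABLE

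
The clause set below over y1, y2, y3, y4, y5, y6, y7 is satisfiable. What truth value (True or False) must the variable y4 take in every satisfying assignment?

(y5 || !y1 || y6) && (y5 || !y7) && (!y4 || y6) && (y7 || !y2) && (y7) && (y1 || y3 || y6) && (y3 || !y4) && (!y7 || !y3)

Suppose y4 = true.
(y6) alone gives y6 = true.
(y7) alone gives y7 = true.
(y5) alone gives y5 = true.
(y3) alone gives y3 = true.
That conflicts with the unit clause (!y3).
So every satisfying assignment has y4 = False.

False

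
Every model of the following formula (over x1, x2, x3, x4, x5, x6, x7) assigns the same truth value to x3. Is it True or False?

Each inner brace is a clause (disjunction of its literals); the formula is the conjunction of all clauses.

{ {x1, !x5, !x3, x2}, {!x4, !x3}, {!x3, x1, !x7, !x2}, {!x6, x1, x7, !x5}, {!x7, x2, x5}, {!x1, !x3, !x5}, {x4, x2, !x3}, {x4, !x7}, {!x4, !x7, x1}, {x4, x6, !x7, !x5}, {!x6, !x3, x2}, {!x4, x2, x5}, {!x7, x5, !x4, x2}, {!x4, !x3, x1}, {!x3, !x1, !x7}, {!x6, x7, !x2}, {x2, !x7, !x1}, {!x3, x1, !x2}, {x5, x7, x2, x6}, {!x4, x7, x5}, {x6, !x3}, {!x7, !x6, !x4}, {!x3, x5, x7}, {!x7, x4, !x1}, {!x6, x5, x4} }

False

Suppose x3 = true.
From the singleton clause (!x4), x4 = false.
From the singleton clause (x2), x2 = true.
From the singleton clause (!x7), x7 = false.
From the singleton clause (!x6), x6 = false.
But (x6) is also a unit clause — contradiction.
So every satisfying assignment has x3 = False.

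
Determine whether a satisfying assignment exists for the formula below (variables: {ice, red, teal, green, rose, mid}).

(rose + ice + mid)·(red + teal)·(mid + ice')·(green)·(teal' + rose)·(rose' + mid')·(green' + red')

From the singleton clause (green), green = 1.
From the singleton clause (red'), red = 0.
From the singleton clause (teal), teal = 1.
From the singleton clause (rose), rose = 1.
From the singleton clause (mid'), mid = 0.
From the singleton clause (ice'), ice = 0.
All clauses are satisfied.
A satisfying assignment: ice=0; red=0; teal=1; green=1; rose=1; mid=0.

Yes, satisfiable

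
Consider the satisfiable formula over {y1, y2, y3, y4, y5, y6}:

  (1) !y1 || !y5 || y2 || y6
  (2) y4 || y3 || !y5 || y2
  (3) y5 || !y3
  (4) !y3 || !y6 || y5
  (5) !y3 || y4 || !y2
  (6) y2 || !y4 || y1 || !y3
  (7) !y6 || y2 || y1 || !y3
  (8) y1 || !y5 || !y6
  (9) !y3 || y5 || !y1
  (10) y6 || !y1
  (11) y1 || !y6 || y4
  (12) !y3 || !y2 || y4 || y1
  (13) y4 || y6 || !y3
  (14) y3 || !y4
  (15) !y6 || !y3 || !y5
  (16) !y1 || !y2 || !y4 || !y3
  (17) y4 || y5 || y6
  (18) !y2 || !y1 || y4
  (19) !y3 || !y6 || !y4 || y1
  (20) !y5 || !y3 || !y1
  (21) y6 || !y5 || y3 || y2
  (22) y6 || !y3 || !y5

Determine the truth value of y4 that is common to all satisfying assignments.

False

Suppose y4 = true.
(y3) alone gives y3 = true.
(y5) alone gives y5 = true.
(!y6) alone gives y6 = false.
That conflicts with the unit clause (y6).
So every satisfying assignment has y4 = False.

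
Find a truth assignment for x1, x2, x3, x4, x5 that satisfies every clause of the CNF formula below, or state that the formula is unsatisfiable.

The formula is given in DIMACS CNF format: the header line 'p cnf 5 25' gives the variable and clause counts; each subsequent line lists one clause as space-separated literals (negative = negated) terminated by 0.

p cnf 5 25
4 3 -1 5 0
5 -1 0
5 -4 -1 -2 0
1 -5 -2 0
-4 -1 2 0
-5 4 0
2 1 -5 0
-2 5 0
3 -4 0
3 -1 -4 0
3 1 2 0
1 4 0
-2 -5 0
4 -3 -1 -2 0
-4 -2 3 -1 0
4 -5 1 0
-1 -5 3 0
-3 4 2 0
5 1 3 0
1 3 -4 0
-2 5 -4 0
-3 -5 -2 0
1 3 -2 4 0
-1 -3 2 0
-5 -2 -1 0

x1: False,  x2: False,  x3: True,  x4: True,  x5: False

Branch on x5: set x5 = False.
Unit clause (¬x1) forces x1 = False.
Unit clause (¬x2) forces x2 = False.
Unit clause (x3) forces x3 = True.
Unit clause (x4) forces x4 = True.
This assignment satisfies each clause.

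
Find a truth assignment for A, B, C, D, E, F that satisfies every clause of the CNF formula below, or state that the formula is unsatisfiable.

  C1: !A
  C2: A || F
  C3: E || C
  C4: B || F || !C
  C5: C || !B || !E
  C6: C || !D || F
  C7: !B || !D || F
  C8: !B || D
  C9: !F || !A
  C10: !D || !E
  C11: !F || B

The clause (!A) is unit, so A = false.
The clause (F) is unit, so F = true.
The clause (B) is unit, so B = true.
The clause (D) is unit, so D = true.
The clause (!E) is unit, so E = false.
The clause (C) is unit, so C = true.
All clauses are satisfied.

A ↦ false; B ↦ true; C ↦ true; D ↦ true; E ↦ false; F ↦ true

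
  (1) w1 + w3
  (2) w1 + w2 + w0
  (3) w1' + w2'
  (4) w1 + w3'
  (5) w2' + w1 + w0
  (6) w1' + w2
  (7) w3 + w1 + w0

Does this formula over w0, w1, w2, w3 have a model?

No

Branch on w1: set w1 = 1.
Unit clause (w2') forces w2 = 0.
That conflicts with the unit clause (w2).
Undo w1 and try w1 = 0.
Unit clause (w3) forces w3 = 1.
That conflicts with the unit clause (w3').
Both values of w1 lead to a conflict.
No assignment satisfies every clause.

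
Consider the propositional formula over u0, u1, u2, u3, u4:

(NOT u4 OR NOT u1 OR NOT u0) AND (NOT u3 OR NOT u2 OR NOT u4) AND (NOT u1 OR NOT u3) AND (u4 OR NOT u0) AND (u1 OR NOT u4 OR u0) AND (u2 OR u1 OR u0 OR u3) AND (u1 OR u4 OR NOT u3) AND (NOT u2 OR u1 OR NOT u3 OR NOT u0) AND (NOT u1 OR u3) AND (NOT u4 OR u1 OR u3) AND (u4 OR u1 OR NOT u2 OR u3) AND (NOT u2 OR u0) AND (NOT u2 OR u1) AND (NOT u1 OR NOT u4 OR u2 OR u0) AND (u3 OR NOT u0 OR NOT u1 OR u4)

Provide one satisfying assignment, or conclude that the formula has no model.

Suppose u1 = false.
From the singleton clause (NOT u2), u2 = false.
Suppose u4 = true.
From the singleton clause (u0), u0 = true.
From the singleton clause (u3), u3 = true.
All clauses are satisfied.

u0: true; u1: false; u2: false; u3: true; u4: true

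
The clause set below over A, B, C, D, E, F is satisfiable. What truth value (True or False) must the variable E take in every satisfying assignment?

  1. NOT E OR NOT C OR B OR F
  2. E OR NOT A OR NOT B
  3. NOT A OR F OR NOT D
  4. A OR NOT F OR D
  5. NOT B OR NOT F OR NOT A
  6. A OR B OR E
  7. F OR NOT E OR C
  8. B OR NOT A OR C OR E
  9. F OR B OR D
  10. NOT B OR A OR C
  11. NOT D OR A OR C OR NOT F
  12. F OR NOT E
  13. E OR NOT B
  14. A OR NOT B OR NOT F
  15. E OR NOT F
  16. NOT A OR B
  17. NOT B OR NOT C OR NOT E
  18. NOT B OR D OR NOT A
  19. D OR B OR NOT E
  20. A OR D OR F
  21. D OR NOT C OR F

Suppose E = false.
(NOT B) alone gives B = false.
(A) alone gives A = true.
That conflicts with the unit clause (NOT A).
So every satisfying assignment has E = True.

True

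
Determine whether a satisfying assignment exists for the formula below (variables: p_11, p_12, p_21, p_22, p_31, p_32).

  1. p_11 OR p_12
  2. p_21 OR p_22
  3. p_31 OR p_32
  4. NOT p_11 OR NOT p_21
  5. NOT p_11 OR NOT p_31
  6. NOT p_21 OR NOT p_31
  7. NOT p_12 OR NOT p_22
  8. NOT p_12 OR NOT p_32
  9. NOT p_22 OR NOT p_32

Branch on p_11: set p_11 = true.
The clause (NOT p_21) is unit, so p_21 = false.
The clause (p_22) is unit, so p_22 = true.
The clause (NOT p_31) is unit, so p_31 = false.
The clause (p_32) is unit, so p_32 = true.
But (NOT p_32) is also a unit clause — contradiction.
Backtrack on p_11: now try p_11 = false.
The clause (p_12) is unit, so p_12 = true.
The clause (NOT p_22) is unit, so p_22 = false.
The clause (p_21) is unit, so p_21 = true.
The clause (NOT p_31) is unit, so p_31 = false.
The clause (p_32) is unit, so p_32 = true.
But (NOT p_32) is also a unit clause — contradiction.
Either choice for p_11 ends in contradiction.
No assignment satisfies every clause.

No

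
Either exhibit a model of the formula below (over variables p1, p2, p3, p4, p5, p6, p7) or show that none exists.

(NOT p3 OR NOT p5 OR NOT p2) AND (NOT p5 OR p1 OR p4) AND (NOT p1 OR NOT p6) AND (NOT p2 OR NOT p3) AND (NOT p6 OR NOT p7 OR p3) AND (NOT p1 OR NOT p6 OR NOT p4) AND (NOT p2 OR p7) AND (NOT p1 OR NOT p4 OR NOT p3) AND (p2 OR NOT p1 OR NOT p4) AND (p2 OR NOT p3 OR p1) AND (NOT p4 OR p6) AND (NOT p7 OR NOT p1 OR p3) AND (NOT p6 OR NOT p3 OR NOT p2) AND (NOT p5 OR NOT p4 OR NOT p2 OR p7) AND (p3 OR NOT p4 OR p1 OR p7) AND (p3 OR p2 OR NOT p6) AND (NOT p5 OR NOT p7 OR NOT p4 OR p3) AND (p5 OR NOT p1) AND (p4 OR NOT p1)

Suppose p1 = false.
Suppose p5 = false.
Suppose p2 = true.
The clause (NOT p3) is unit, so p3 = false.
The clause (p7) is unit, so p7 = true.
The clause (NOT p6) is unit, so p6 = false.
The clause (NOT p4) is unit, so p4 = false.
This assignment satisfies each clause.

p1 ↦ false, p2 ↦ true, p3 ↦ false, p4 ↦ false, p5 ↦ false, p6 ↦ false, p7 ↦ true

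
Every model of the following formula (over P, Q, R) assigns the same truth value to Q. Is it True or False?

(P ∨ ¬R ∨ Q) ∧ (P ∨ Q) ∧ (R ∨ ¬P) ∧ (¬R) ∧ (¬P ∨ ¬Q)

Suppose Q = False.
From the singleton clause (P), P = True.
From the singleton clause (R), R = True.
But (¬R) is also a unit clause — contradiction.
So every satisfying assignment has Q = True.

True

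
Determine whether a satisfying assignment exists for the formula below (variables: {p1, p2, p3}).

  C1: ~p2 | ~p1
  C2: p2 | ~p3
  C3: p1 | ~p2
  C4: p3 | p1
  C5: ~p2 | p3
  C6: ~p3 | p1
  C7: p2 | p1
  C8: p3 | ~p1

No

Try p2 = 0.
(~p3) alone gives p3 = 0.
(p1) alone gives p1 = 1.
Now (~p1) is unsatisfied and unit — conflict.
So p2 must be the other value — set p2 = 1.
(~p1) alone gives p1 = 0.
Now (p1) is unsatisfied and unit — conflict.
Neither p2 = 1 nor p2 = 0 works.
No assignment satisfies every clause.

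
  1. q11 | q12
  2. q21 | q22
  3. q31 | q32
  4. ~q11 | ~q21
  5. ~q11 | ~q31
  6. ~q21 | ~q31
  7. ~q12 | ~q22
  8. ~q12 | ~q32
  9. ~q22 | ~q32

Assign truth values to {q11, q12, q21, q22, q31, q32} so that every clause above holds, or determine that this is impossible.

UNSATISFIABLE

Try q11 = 1.
The clause (~q21) is unit, so q21 = 0.
The clause (q22) is unit, so q22 = 1.
The clause (~q31) is unit, so q31 = 0.
The clause (q32) is unit, so q32 = 1.
Now (~q32) is unsatisfied and unit — conflict.
That branch fails; take q11 = 0 instead.
The clause (q12) is unit, so q12 = 1.
The clause (~q22) is unit, so q22 = 0.
The clause (q21) is unit, so q21 = 1.
The clause (~q31) is unit, so q31 = 0.
The clause (q32) is unit, so q32 = 1.
Now (~q32) is unsatisfied and unit — conflict.
Both values of q11 lead to a conflict.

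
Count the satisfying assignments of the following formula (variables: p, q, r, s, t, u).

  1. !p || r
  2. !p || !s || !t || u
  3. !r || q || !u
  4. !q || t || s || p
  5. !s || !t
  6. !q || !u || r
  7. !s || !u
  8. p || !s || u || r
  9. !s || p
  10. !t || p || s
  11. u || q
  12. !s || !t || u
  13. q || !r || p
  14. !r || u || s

There are 2^6 = 64 truth assignments over (p, q, r, s, t, u).
Split on u. With u = true, the clauses containing u are satisfied and !u drops from the rest; 3 of the 2^5 = 32 assignments to the other variables satisfy what remains.
With u = false, by the same count on the reduced clause set, 1 assignment works.
(One model: p=F, q=F, r=F, s=F, t=F, u=T.)
Total: 3 + 1 = 4.

4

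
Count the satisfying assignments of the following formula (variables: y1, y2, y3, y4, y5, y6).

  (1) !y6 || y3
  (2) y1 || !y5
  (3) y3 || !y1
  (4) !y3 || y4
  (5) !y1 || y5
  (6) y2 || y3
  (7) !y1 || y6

8

There are 2^6 = 64 truth assignments over (y1, y2, y3, y4, y5, y6).
Split on y1. With y1 = true, the clauses containing y1 are satisfied and !y1 drops from the rest; 2 of the 2^5 = 32 assignments to the other variables satisfy what remains.
With y1 = false, by the same count on the reduced clause set, 6 assignments work.
Total: 2 + 6 = 8.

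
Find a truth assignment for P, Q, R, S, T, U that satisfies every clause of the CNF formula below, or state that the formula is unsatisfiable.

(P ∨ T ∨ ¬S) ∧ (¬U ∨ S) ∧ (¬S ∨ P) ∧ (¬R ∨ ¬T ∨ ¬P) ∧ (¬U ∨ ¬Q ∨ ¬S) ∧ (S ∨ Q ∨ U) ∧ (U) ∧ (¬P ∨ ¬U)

UNSATISFIABLE

Unit clause (U) forces U = True.
Unit clause (S) forces S = True.
Unit clause (P) forces P = True.
That conflicts with the unit clause (¬P).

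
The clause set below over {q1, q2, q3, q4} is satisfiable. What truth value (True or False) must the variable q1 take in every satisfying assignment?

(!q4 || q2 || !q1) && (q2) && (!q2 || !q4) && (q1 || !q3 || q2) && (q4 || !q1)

False

Suppose q1 = true.
(q2) alone gives q2 = true.
(!q4) alone gives q4 = false.
But (q4) is also a unit clause — contradiction.
So every satisfying assignment has q1 = False.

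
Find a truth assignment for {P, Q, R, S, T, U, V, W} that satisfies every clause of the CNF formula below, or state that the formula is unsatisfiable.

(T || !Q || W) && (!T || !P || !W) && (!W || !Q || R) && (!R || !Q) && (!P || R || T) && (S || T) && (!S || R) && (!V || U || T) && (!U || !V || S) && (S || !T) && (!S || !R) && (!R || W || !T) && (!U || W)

UNSATISFIABLE

Branch on R: set R = false.
The clause (!S) is unit, so S = false.
The clause (T) is unit, so T = true.
Now (!T) is unsatisfied and unit — conflict.
So R must be the other value — set R = true.
The clause (!Q) is unit, so Q = false.
The clause (!S) is unit, so S = false.
The clause (T) is unit, so T = true.
Now (!T) is unsatisfied and unit — conflict.
Neither R = true nor R = false works.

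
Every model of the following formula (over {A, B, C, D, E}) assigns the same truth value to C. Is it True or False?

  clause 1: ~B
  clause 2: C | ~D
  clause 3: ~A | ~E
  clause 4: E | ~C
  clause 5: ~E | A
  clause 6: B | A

False

Suppose C = 1.
(~B) alone gives B = 0.
(E) alone gives E = 1.
(~A) alone gives A = 0.
That conflicts with the unit clause (A).
So every satisfying assignment has C = False.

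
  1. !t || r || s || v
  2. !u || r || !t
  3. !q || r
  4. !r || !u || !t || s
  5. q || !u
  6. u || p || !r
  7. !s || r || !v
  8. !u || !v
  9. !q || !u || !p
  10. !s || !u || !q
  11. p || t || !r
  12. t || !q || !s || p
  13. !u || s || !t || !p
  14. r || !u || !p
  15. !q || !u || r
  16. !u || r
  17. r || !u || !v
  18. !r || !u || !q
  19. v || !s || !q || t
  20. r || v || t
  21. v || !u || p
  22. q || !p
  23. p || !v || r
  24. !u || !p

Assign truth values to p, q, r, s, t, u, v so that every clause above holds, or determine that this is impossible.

p=false,  q=false,  r=false,  s=true,  t=true,  u=false,  v=false

Case q = false:
(!u) alone gives u = false.
(!p) alone gives p = false.
(!r) alone gives r = false.
(!v) alone gives v = false.
(t) alone gives t = true.
(s) alone gives s = true.
This assignment satisfies each clause.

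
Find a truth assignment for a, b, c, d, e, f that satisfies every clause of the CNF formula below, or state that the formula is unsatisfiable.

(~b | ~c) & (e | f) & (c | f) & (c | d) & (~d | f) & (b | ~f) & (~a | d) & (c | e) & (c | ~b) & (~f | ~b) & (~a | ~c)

a ↦ 0; b ↦ 0; c ↦ 1; d ↦ 0; e ↦ 1; f ↦ 0

Case b = 0:
The clause (~f) is unit, so f = 0.
The clause (e) is unit, so e = 1.
The clause (c) is unit, so c = 1.
The clause (~d) is unit, so d = 0.
The clause (~a) is unit, so a = 0.
All clauses are satisfied.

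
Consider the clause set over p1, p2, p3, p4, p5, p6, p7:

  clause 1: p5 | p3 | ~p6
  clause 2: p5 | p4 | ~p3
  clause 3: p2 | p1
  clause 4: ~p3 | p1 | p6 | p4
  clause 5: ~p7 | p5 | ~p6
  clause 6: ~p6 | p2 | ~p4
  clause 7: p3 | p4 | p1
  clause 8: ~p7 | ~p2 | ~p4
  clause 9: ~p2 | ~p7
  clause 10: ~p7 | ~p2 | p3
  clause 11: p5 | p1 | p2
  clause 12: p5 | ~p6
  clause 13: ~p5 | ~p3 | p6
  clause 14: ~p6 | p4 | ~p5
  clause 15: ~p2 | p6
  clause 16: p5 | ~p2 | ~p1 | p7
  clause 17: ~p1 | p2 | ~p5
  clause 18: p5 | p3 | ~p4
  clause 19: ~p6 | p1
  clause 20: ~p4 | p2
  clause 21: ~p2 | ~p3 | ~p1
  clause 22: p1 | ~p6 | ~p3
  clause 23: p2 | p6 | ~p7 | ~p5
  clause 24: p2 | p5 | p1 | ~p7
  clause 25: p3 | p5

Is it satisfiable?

Case p2 = 1:
From the singleton clause (~p7), p7 = 0.
From the singleton clause (p6), p6 = 1.
From the singleton clause (p5), p5 = 1.
From the singleton clause (p4), p4 = 1.
From the singleton clause (p1), p1 = 1.
From the singleton clause (~p3), p3 = 0.
This assignment satisfies each clause.
A satisfying assignment: p1=1; p2=1; p3=0; p4=1; p5=1; p6=1; p7=0.

Yes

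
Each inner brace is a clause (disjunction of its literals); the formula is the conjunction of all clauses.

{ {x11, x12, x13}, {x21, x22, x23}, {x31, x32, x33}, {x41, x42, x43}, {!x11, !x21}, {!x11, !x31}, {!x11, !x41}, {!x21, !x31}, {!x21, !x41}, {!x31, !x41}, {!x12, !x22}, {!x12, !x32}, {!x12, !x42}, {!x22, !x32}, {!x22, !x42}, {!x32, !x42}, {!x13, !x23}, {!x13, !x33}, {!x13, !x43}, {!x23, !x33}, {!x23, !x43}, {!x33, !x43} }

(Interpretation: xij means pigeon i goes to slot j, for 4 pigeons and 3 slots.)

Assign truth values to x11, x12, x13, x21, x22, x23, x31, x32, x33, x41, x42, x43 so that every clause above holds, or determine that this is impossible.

UNSATISFIABLE

Case x11 = false:
Case x12 = true:
The clause (!x22) is unit, so x22 = false.
The clause (!x32) is unit, so x32 = false.
The clause (!x42) is unit, so x42 = false.
Case x21 = true:
The clause (!x31) is unit, so x31 = false.
The clause (x33) is unit, so x33 = true.
The clause (!x41) is unit, so x41 = false.
The clause (x43) is unit, so x43 = true.
Now (!x43) is unsatisfied and unit — conflict.
Undo x21 and try x21 = false.
The clause (x23) is unit, so x23 = true.
The clause (!x13) is unit, so x13 = false.
The clause (!x33) is unit, so x33 = false.
The clause (x31) is unit, so x31 = true.
The clause (!x41) is unit, so x41 = false.
The clause (x43) is unit, so x43 = true.
Now (!x43) is unsatisfied and unit — conflict.
Either choice for x21 ends in contradiction.
Undo x12 and try x12 = false.
The clause (x13) is unit, so x13 = true.
The clause (!x23) is unit, so x23 = false.
The clause (!x33) is unit, so x33 = false.
The clause (!x43) is unit, so x43 = false.
Case x21 = true:
The clause (!x31) is unit, so x31 = false.
The clause (x32) is unit, so x32 = true.
The clause (!x41) is unit, so x41 = false.
The clause (x42) is unit, so x42 = true.
Now (!x42) is unsatisfied and unit — conflict.
Undo x21 and try x21 = false.
The clause (x22) is unit, so x22 = true.
The clause (!x32) is unit, so x32 = false.
The clause (x31) is unit, so x31 = true.
The clause (!x41) is unit, so x41 = false.
The clause (x42) is unit, so x42 = true.
Now (!x42) is unsatisfied and unit — conflict.
Either choice for x21 ends in contradiction.
Either choice for x12 ends in contradiction.
Undo x11 and try x11 = true.
The clause (!x21) is unit, so x21 = false.
The clause (!x31) is unit, so x31 = false.
The clause (!x41) is unit, so x41 = false.
Case x22 = true:
The clause (!x12) is unit, so x12 = false.
The clause (!x32) is unit, so x32 = false.
The clause (x33) is unit, so x33 = true.
The clause (!x42) is unit, so x42 = false.
The clause (x43) is unit, so x43 = true.
Now (!x43) is unsatisfied and unit — conflict.
Undo x22 and try x22 = false.
The clause (x23) is unit, so x23 = true.
The clause (!x13) is unit, so x13 = false.
The clause (!x33) is unit, so x33 = false.
The clause (x32) is unit, so x32 = true.
The clause (!x12) is unit, so x12 = false.
The clause (!x42) is unit, so x42 = false.
The clause (x43) is unit, so x43 = true.
Now (!x43) is unsatisfied and unit — conflict.
Either choice for x22 ends in contradiction.
Either choice for x11 ends in contradiction.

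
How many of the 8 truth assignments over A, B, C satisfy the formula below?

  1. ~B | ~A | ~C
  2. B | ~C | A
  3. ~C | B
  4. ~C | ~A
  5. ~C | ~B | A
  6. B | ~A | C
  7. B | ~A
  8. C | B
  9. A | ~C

2

There are 2^3 = 8 truth assignments over (A, B, C).
Check each against the 9 clauses (columns in the order A, B, C):
  F F F  ✗ fails (C | B)
  F F T  ✗ fails (B | ~C | A)
  F T F  ✓ satisfies all
  F T T  ✗ fails (~C | ~B | A)
  T F F  ✗ fails (B | ~A | C)
  T F T  ✗ fails (~C | B)
  T T F  ✓ satisfies all
  T T T  ✗ fails (~B | ~A | ~C)
2 of the 8 rows are models.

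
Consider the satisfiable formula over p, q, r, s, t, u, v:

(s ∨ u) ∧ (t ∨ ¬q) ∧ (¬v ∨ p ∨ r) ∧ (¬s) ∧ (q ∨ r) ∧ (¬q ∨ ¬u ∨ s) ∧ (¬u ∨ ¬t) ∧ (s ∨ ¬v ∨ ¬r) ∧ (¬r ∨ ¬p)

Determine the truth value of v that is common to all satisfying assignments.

False

Suppose v = True.
The clause (¬s) is unit, so s = False.
The clause (u) is unit, so u = True.
The clause (¬q) is unit, so q = False.
The clause (r) is unit, so r = True.
That conflicts with the unit clause (¬r).
So every satisfying assignment has v = False.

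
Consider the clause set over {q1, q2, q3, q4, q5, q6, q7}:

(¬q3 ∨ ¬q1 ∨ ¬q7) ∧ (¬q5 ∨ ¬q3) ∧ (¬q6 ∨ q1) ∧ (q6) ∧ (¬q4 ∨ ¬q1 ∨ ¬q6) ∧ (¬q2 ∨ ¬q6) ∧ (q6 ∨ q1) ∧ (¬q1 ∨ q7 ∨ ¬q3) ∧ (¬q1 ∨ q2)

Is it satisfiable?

No

(q6) alone gives q6 = True.
(q1) alone gives q1 = True.
(¬q4) alone gives q4 = False.
(¬q2) alone gives q2 = False.
That conflicts with the unit clause (q2).
No assignment satisfies every clause.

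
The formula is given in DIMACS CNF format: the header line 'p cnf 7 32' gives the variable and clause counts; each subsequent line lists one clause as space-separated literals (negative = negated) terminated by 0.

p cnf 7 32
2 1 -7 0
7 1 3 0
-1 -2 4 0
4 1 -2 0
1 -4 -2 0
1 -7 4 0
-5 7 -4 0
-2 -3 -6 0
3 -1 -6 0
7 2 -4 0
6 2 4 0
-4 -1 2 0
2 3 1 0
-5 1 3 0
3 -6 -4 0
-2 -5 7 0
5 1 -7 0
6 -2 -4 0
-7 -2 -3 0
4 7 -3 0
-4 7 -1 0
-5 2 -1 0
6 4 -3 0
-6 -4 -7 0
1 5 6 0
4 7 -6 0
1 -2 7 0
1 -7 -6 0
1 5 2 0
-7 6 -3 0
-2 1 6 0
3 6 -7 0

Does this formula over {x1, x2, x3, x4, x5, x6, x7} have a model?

Branch on x2: set x2 = False.
Branch on x1: set x1 = True.
The clause (¬x4) is unit, so x4 = False.
The clause (x6) is unit, so x6 = True.
The clause (x3) is unit, so x3 = True.
The clause (x7) is unit, so x7 = True.
The clause (¬x5) is unit, so x5 = False.
This assignment satisfies each clause.
A satisfying assignment: x1 ↦ True,  x2 ↦ False,  x3 ↦ True,  x4 ↦ False,  x5 ↦ False,  x6 ↦ True,  x7 ↦ True.

Satisfiable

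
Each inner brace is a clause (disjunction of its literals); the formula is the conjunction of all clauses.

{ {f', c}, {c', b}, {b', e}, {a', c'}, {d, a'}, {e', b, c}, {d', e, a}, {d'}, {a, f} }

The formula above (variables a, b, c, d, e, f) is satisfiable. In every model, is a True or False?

False

Suppose a = 1.
Unit clause (c') forces c = 0.
Unit clause (f') forces f = 0.
Unit clause (d) forces d = 1.
But (d') is also a unit clause — contradiction.
So every satisfying assignment has a = False.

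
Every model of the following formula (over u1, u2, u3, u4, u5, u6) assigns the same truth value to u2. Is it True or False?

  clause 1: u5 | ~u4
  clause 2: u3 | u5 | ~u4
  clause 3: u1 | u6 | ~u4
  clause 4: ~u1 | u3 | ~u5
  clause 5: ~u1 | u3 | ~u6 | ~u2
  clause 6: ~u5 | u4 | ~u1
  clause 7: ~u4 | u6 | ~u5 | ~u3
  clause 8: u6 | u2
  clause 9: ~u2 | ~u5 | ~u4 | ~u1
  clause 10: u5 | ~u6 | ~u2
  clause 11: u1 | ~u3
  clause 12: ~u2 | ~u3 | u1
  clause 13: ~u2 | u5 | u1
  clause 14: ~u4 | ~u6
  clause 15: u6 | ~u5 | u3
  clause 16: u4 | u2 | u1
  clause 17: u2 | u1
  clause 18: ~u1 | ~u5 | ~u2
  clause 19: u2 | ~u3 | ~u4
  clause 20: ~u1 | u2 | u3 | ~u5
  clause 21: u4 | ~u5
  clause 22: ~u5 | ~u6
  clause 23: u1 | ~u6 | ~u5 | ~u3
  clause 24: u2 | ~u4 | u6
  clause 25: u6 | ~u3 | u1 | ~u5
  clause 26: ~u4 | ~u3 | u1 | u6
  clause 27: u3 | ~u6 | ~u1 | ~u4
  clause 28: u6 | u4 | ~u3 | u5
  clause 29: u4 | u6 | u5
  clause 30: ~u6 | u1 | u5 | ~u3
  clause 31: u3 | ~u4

False

Suppose u2 = 1.
Case u5 = 1:
From the singleton clause (~u1), u1 = 0.
From the singleton clause (~u3), u3 = 0.
From the singleton clause (u6), u6 = 1.
But (~u6) is also a unit clause — contradiction.
Undo u5 and try u5 = 0.
From the singleton clause (~u4), u4 = 0.
From the singleton clause (~u6), u6 = 0.
But (u6) is also a unit clause — contradiction.
Neither u5 = 1 nor u5 = 0 works.
So every satisfying assignment has u2 = False.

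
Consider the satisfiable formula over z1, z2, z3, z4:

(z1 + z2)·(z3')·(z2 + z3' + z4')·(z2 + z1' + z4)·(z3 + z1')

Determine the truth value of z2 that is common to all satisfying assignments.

True

Suppose z2 = 0.
From the singleton clause (z1), z1 = 1.
From the singleton clause (z3'), z3 = 0.
But (z3) is also a unit clause — contradiction.
So every satisfying assignment has z2 = True.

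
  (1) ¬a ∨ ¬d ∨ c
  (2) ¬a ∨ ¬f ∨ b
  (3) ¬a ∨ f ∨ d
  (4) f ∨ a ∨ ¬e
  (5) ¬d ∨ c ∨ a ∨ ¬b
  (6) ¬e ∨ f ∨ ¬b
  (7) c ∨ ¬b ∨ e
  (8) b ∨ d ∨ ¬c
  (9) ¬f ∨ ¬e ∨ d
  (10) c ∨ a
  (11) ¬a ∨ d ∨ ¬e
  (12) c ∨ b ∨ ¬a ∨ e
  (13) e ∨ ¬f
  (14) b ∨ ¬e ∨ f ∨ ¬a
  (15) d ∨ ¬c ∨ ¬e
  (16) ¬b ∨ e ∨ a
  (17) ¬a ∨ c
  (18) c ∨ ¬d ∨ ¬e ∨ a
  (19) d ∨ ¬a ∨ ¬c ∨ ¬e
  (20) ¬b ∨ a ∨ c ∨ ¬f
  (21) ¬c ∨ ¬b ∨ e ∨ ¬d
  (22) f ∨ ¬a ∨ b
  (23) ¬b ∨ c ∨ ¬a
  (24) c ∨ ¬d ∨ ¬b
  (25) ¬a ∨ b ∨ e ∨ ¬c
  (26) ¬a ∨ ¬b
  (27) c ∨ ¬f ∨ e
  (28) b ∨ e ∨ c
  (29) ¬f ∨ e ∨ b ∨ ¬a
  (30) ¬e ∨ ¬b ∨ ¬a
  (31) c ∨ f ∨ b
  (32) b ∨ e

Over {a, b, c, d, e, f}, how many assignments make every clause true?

2

There are 2^6 = 64 truth assignments over (a, b, c, d, e, f).
Split on a. With a = True, the clauses containing a are satisfied and ¬a drops from the rest; 0 of the 2^5 = 32 assignments to the other variables satisfy what remains.
With a = False, by the same count on the reduced clause set, 2 assignments work.
(One model: a=F, b=F, c=T, d=T, e=T, f=T.)
Total: 0 + 2 = 2.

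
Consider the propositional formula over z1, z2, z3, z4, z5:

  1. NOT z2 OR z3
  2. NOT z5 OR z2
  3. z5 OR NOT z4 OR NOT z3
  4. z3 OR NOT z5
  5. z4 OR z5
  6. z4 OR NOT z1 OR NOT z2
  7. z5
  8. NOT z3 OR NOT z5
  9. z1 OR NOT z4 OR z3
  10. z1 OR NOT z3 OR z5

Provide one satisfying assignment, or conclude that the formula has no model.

(z5) alone gives z5 = true.
(z2) alone gives z2 = true.
(z3) alone gives z3 = true.
That conflicts with the unit clause (NOT z3).

UNSATISFIABLE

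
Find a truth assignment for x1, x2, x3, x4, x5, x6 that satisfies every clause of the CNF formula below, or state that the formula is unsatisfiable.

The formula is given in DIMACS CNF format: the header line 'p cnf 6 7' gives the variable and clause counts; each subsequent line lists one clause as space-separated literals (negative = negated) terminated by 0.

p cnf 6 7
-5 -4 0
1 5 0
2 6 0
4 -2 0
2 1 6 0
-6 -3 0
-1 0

x1=False; x2=False; x3=False; x4=False; x5=True; x6=True

The clause (¬x1) is unit, so x1 = False.
The clause (x5) is unit, so x5 = True.
The clause (¬x4) is unit, so x4 = False.
The clause (¬x2) is unit, so x2 = False.
The clause (x6) is unit, so x6 = True.
The clause (¬x3) is unit, so x3 = False.
All clauses are satisfied.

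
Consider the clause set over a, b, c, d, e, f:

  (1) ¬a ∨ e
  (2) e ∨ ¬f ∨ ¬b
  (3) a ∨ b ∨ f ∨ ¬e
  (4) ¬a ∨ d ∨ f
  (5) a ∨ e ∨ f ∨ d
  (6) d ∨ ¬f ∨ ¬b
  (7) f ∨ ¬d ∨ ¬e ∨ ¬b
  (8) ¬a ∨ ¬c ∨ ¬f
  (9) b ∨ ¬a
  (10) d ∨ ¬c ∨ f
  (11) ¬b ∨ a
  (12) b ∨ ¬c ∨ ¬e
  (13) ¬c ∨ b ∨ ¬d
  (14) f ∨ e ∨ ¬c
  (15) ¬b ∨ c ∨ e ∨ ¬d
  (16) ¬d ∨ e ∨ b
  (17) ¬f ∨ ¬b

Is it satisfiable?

Case a = False:
From the singleton clause (¬b), b = False.
Case f = True:
Case c = False:
Case d = False:
All clauses hold; e can take either value.
A satisfying assignment: a ↦ False,  b ↦ False,  c ↦ False,  d ↦ False,  e ↦ True,  f ↦ True.

Satisfiable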